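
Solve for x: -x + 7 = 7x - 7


Starting with: -x + 7 = 7x - 7
Move all x terms to left: (-1 - 7)x = -7 - 7
Simplify: -8x = -14
Divide both sides by -8: x = 7/4

x = 7/4


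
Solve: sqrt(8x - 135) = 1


Square both sides: 8x - 135 = 1^2 = 1
8x = 1 + 135 = 136
x = 17
Check: sqrt(8*17 - 135) = sqrt(1) = 1 ✓

x = 17


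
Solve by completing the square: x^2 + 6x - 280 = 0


Start: x^2 + 6x - 280 = 0
Move constant: x^2 + 6x = 280
Half of 6 is 3, squared is 9
Add 9 to both sides: x^2 + 6x + 9 = 289
(x + 3)^2 = 289
x + 3 = ±17
x = -3 + 17 = 14 or x = -3 - 17 = -20

x = -20, x = 14


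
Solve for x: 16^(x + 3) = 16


Express both sides with the same base.
16 = 16^1
Since the bases match, equate exponents: x + 3 = 1
So x = 1 - (3) = -2

x = -2


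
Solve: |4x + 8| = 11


An absolute value equation |expr| = 11 gives two cases:
Case 1: 4x + 8 = 11
  4x = 3, so x = 3/4
Case 2: 4x + 8 = -11
  4x = -19, so x = -19/4

x = -19/4, x = 3/4


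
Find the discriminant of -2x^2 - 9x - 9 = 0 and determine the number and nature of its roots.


For ax^2 + bx + c = 0, discriminant D = b^2 - 4ac
Here a = -2, b = -9, c = -9
D = (-9)^2 - 4(-2)(-9) = 81 - 72 = 9

D = 9 > 0 and is a perfect square (sqrt = 3)
The equation has 2 distinct real rational roots.

Discriminant = 9, 2 distinct real rational roots


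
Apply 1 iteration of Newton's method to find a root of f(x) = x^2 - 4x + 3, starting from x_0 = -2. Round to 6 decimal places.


Newton's method: x_(n+1) = x_n - f(x_n)/f'(x_n)
f(x) = x^2 - 4x + 3
f'(x) = 2x - 4

Iteration 1:
  f(-2.000000) = 15.000000
  f'(-2.000000) = -8.000000
  x_1 = -2.000000 - (15.000000)/(-8.000000) = -0.125000

x_1 = -0.125000


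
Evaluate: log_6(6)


We need the exponent such that 6^? = 6
6^1 = 6
Therefore log_6(6) = 1

1


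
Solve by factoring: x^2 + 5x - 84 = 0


We need two numbers that multiply to -84 and add to 5.
Those numbers are 12 and -7 (since 12 * (-7) = -84 and 12 + (-7) = 5).
So x^2 + 5x - 84 = (x + 12)(x - 7) = 0
Setting each factor to zero: x = -12 or x = 7

x = -12, x = 7


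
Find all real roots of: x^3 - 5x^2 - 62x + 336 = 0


Let p(x) = x^3 - 5x^2 - 62x + 336. By the rational root theorem (leading coefficient 1), any rational root is an integer divisor of 336: try ±1, ±2, ... in turn.
Test x = 1: value = 270 ≠ 0.
Test x = -1: value = 392 ≠ 0.
Test x = 2: value = 200 ≠ 0.
Test x = -2: value = 432 ≠ 0.
Test x = 3: value = 132 ≠ 0.
Test x = -3: value = 450 ≠ 0.
Test x = 4: value = 72 ≠ 0.
Test x = -4: value = 440 ≠ 0.
Test x = 6: value = 0 ✓, so (x - 6) is a factor.
Synthetic division by (x - 6): bring down 1; 1(6) - 5 = 1; 1(6) - 62 = -56; (-56)(6) + 336 = 0 → quotient x^2 + x - 56, remainder 0.
Solve the quadratic x^2 + x - 56 = 0: discriminant = 1^2 - 4(1)(-56) = 1 + 224 = 225.
sqrt(225) = 15, so x = (-1 ± 15)/2: x = 7 or x = -8.

x = -8, x = 6, x = 7


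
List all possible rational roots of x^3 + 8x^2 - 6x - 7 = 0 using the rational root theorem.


Rational root theorem: possible roots are ±p/q where:
  p divides the constant term (-7): p ∈ {1, 7}
  q divides the leading coefficient (1): q ∈ {1}

All possible rational roots: -7, -1, 1, 7

-7, -1, 1, 7


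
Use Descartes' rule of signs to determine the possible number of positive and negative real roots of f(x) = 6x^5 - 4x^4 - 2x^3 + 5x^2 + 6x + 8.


Descartes' rule of signs:

For positive roots, count sign changes in f(x) = 6x^5 - 4x^4 - 2x^3 + 5x^2 + 6x + 8:
Signs of coefficients: +, -, -, +, +, +
Number of sign changes: 2
Possible positive real roots: 2, 0

For negative roots, examine f(-x) = -6x^5 - 4x^4 + 2x^3 + 5x^2 - 6x + 8:
Signs of coefficients: -, -, +, +, -, +
Number of sign changes: 3
Possible negative real roots: 3, 1

Positive roots: 2 or 0; Negative roots: 3 or 1


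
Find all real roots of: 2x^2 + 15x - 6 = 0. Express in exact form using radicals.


Using the quadratic formula: x = (-b ± sqrt(b^2 - 4ac)) / (2a)
Here a = 2, b = 15, c = -6
Discriminant = b^2 - 4ac = 15^2 - 4(2)(-6) = 225 + 48 = 273
Since discriminant = 273 > 0, there are two real roots.
x = (-15 ± sqrt(273)) / 4
Numerically: x ≈ 0.3807 or x ≈ -7.8807

x = (-15 + sqrt(273)) / 4 or x = (-15 - sqrt(273)) / 4


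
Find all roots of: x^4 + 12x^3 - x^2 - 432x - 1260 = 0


Let p(x) = x^4 + 12x^3 - x^2 - 432x - 1260. By the rational root theorem (leading coefficient 1), any rational root is an integer divisor of 1260: try ±1, ±2, ... in turn.
Test x = 1: value = -1680 ≠ 0.
Test x = -1: value = -840 ≠ 0.
Test x = 2: value = -2016 ≠ 0.
Test x = -2: value = -480 ≠ 0.
Test x = 3: value = -2160 ≠ 0.
Test x = -3: value = -216 ≠ 0.
Test x = 4: value = -1980 ≠ 0.
Test x = -4: value = -60 ≠ 0.
Test x = 5: value = -1320 ≠ 0.
Test x = -5: value = 0 ✓, so (x + 5) is a factor.
Synthetic division by (x + 5): bring down 1; 1(-5) + 12 = 7; 7(-5) - 1 = -36; (-36)(-5) - 432 = -252; (-252)(-5) - 1260 = 0 → quotient x^3 + 7x^2 - 36x - 252, remainder 0.
Continue with the quotient x^3 + 7x^2 - 36x - 252 (candidates must divide 252).
Test x = 6: value = 0 ✓, so (x - 6) is a factor.
Synthetic division by (x - 6): bring down 1; 1(6) + 7 = 13; 13(6) - 36 = 42; 42(6) - 252 = 0 → quotient x^2 + 13x + 42, remainder 0.
Solve the quadratic x^2 + 13x + 42 = 0: discriminant = 13^2 - 4(1)(42) = 169 - 168 = 1.
sqrt(1) = 1, so x = (-13 ± 1)/2: x = -6 or x = -7.
Collecting all roots found:

x = -7, x = -6, x = -5, x = 6


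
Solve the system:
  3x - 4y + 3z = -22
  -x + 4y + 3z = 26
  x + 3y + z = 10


Using Cramer's rule. Expand each determinant along the first row.
D  = 3*[4*1 - 3*3] - (-4)*[(-1)*1 - 3*1] + 3*[(-1)*3 - 4*1]
  = 3*(-5) - (-4)*(-4) + 3*(-7) = -52
Dx = (-22)*[4*1 - 3*3] - (-4)*[26*1 - 3*10] + 3*[26*3 - 4*10]
  = (-22)*(-5) - (-4)*(-4) + 3*(38) = 208
Dy = 3*[26*1 - 3*10] - (-22)*[(-1)*1 - 3*1] + 3*[(-1)*10 - 26*1]
  = 3*(-4) - (-22)*(-4) + 3*(-36) = -208
Dz = 3*[4*10 - 26*3] - (-4)*[(-1)*10 - 26*1] + (-22)*[(-1)*3 - 4*1]
  = 3*(-38) - (-4)*(-36) + (-22)*(-7) = -104
x = Dx/D = 208/-52 = -4, y = Dy/D = -208/-52 = 4, z = Dz/D = -104/-52 = 2
Check eq1: (3)(-4) + (-4)(4) + (3)(2) = -22 = -22 ✓
Check eq2: (-1)(-4) + (4)(4) + (3)(2) = 26 = 26 ✓
Check eq3: (1)(-4) + (3)(4) + (1)(2) = 10 = 10 ✓

x = -4, y = 4, z = 2


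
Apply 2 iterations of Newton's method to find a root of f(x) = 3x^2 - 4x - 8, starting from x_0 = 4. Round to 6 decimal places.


Newton's method: x_(n+1) = x_n - f(x_n)/f'(x_n)
f(x) = 3x^2 - 4x - 8
f'(x) = 6x - 4

Iteration 1:
  f(4.000000) = 24.000000
  f'(4.000000) = 20.000000
  x_1 = 4.000000 - (24.000000)/(20.000000) = 2.800000

Iteration 2:
  f(2.800000) = 4.320000
  f'(2.800000) = 12.800000
  x_2 = 2.800000 - (4.320000)/(12.800000) = 2.462500

x_2 = 2.462500


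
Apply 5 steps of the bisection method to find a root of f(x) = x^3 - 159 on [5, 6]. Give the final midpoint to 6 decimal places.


f(x) = x^3 - 159
f(5) = -34 < 0
f(6) = 57 > 0

Step 1: midpoint = (5.000000 + 6.000000)/2 = 5.500000
  f(5.500000) = 7.375000
  f(mid) > 0, so root is in [5.000000, 5.500000]

Step 2: midpoint = (5.000000 + 5.500000)/2 = 5.250000
  f(5.250000) = -14.296875
  f(mid) < 0, so root is in [5.250000, 5.500000]

Step 3: midpoint = (5.250000 + 5.500000)/2 = 5.375000
  f(5.375000) = -3.712891
  f(mid) < 0, so root is in [5.375000, 5.500000]

Step 4: midpoint = (5.375000 + 5.500000)/2 = 5.437500
  f(5.437500) = 1.767334
  f(mid) > 0, so root is in [5.375000, 5.437500]

Step 5: midpoint = (5.375000 + 5.437500)/2 = 5.406250
  f(5.406250) = -0.988617
  f(mid) < 0, so root is in [5.406250, 5.437500]

midpoint = 5.406250


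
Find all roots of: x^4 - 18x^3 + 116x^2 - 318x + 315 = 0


Let p(x) = x^4 - 18x^3 + 116x^2 - 318x + 315. By the rational root theorem (leading coefficient 1), any rational root is an integer divisor of 315: try ±1, ±2, ... in turn.
Test x = 1: value = 96 ≠ 0.
Test x = -1: value = 768 ≠ 0.
Test x = 3: value = 0 ✓, so (x - 3) is a factor.
Synthetic division by (x - 3): bring down 1; 1(3) - 18 = -15; (-15)(3) + 116 = 71; 71(3) - 318 = -105; (-105)(3) + 315 = 0 → quotient x^3 - 15x^2 + 71x - 105, remainder 0.
Continue with the quotient x^3 - 15x^2 + 71x - 105 (candidates must divide 105; re-test x = 3 first in case it repeats).
Test x = 3: value = 0 ✓, so (x - 3) is a factor.
Synthetic division by (x - 3): bring down 1; 1(3) - 15 = -12; (-12)(3) + 71 = 35; 35(3) - 105 = 0 → quotient x^2 - 12x + 35, remainder 0.
Solve the quadratic x^2 - 12x + 35 = 0: discriminant = (-12)^2 - 4(1)(35) = 144 - 140 = 4.
sqrt(4) = 2, so x = (12 ± 2)/2: x = 7 or x = 5.
Collecting all roots found:

x = 3 (multiplicity 2), x = 5, x = 7


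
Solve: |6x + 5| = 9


An absolute value equation |expr| = 9 gives two cases:
Case 1: 6x + 5 = 9
  6x = 4, so x = 2/3
Case 2: 6x + 5 = -9
  6x = -14, so x = -7/3

x = -7/3, x = 2/3


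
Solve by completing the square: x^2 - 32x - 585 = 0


Start: x^2 - 32x - 585 = 0
Move constant: x^2 - 32x = 585
Half of -32 is -16, squared is 256
Add 256 to both sides: x^2 - 32x + 256 = 841
(x - 16)^2 = 841
x - 16 = ±29
x = 16 + 29 = 45 or x = 16 - 29 = -13

x = -13, x = 45


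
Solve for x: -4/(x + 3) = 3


Multiply both sides by (x + 3): -4 = 3(x + 3)
Distribute: -4 = 3x + 9
3x = -4 - 9 = -13
x = -13/3

x = -13/3


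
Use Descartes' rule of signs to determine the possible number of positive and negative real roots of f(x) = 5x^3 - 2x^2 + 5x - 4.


Descartes' rule of signs:

For positive roots, count sign changes in f(x) = 5x^3 - 2x^2 + 5x - 4:
Signs of coefficients: +, -, +, -
Number of sign changes: 3
Possible positive real roots: 3, 1

For negative roots, examine f(-x) = -5x^3 - 2x^2 - 5x - 4:
Signs of coefficients: -, -, -, -
Number of sign changes: 0
Possible negative real roots: 0

Positive roots: 3 or 1; Negative roots: 0


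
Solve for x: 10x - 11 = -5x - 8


Starting with: 10x - 11 = -5x - 8
Move all x terms to left: (10 + 5)x = -8 + 11
Simplify: 15x = 3
Divide both sides by 15: x = 1/5

x = 1/5


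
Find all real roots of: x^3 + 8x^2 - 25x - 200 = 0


Let p(x) = x^3 + 8x^2 - 25x - 200. By the rational root theorem (leading coefficient 1), any rational root is an integer divisor of 200: try ±1, ±2, ... in turn.
Test x = 1: value = -216 ≠ 0.
Test x = -1: value = -168 ≠ 0.
Test x = 2: value = -210 ≠ 0.
Test x = -2: value = -126 ≠ 0.
Test x = 4: value = -108 ≠ 0.
Test x = -4: value = -36 ≠ 0.
Test x = 5: value = 0 ✓, so (x - 5) is a factor.
Synthetic division by (x - 5): bring down 1; 1(5) + 8 = 13; 13(5) - 25 = 40; 40(5) - 200 = 0 → quotient x^2 + 13x + 40, remainder 0.
Solve the quadratic x^2 + 13x + 40 = 0: discriminant = 13^2 - 4(1)(40) = 169 - 160 = 9.
sqrt(9) = 3, so x = (-13 ± 3)/2: x = -5 or x = -8.

x = -8, x = -5, x = 5


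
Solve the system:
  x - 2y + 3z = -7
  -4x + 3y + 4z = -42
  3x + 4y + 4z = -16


Using Cramer's rule. Expand each determinant along the first row.
D  = 1*[3*4 - 4*4] - (-2)*[(-4)*4 - 4*3] + 3*[(-4)*4 - 3*3]
  = 1*(-4) - (-2)*(-28) + 3*(-25) = -135
Dx = (-7)*[3*4 - 4*4] - (-2)*[(-42)*4 - 4*(-16)] + 3*[(-42)*4 - 3*(-16)]
  = (-7)*(-4) - (-2)*(-104) + 3*(-120) = -540
Dy = 1*[(-42)*4 - 4*(-16)] - (-7)*[(-4)*4 - 4*3] + 3*[(-4)*(-16) - (-42)*3]
  = 1*(-104) - (-7)*(-28) + 3*(190) = 270
Dz = 1*[3*(-16) - (-42)*4] - (-2)*[(-4)*(-16) - (-42)*3] + (-7)*[(-4)*4 - 3*3]
  = 1*(120) - (-2)*(190) + (-7)*(-25) = 675
x = Dx/D = -540/-135 = 4, y = Dy/D = 270/-135 = -2, z = Dz/D = 675/-135 = -5
Check eq1: (1)(4) + (-2)(-2) + (3)(-5) = -7 = -7 ✓
Check eq2: (-4)(4) + (3)(-2) + (4)(-5) = -42 = -42 ✓
Check eq3: (3)(4) + (4)(-2) + (4)(-5) = -16 = -16 ✓

x = 4, y = -2, z = -5


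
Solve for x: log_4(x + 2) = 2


Convert to exponential form: x + 2 = 4^2 = 16
x = 16 - 2 = 14
Check: log_4(14 + 2) = log_4(16) = log_4(16) = 2 ✓

x = 14


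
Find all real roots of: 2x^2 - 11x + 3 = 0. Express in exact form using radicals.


Using the quadratic formula: x = (-b ± sqrt(b^2 - 4ac)) / (2a)
Here a = 2, b = -11, c = 3
Discriminant = b^2 - 4ac = (-11)^2 - 4(2)(3) = 121 - 24 = 97
Since discriminant = 97 > 0, there are two real roots.
x = (11 ± sqrt(97)) / 4
Numerically: x ≈ 5.2122 or x ≈ 0.2878

x = (11 + sqrt(97)) / 4 or x = (11 - sqrt(97)) / 4


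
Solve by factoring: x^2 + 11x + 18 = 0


We need two numbers that multiply to 18 and add to 11.
Those numbers are 9 and 2 (since 9 * 2 = 18 and 9 + 2 = 11).
So x^2 + 11x + 18 = (x + 9)(x + 2) = 0
Setting each factor to zero: x = -9 or x = -2

x = -9, x = -2


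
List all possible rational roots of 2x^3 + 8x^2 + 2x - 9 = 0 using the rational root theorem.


Rational root theorem: possible roots are ±p/q where:
  p divides the constant term (-9): p ∈ {1, 3, 9}
  q divides the leading coefficient (2): q ∈ {1, 2}

All possible rational roots: -9, -9/2, -3, -3/2, -1, -1/2, 1/2, 1, 3/2, 3, 9/2, 9

-9, -9/2, -3, -3/2, -1, -1/2, 1/2, 1, 3/2, 3, 9/2, 9


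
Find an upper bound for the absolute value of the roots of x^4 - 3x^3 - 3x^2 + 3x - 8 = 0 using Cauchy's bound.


Cauchy's bound: all roots r satisfy |r| <= 1 + max(|a_i/a_n|) for i = 0,...,n-1
where a_n is the leading coefficient.

Coefficients: [1, -3, -3, 3, -8]
Leading coefficient a_n = 1
Ratios |a_i/a_n|: 3, 3, 3, 8
Maximum ratio: 8
Cauchy's bound: |r| <= 1 + 8 = 9

Upper bound = 9


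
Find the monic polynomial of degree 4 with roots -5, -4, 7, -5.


A monic polynomial with roots -5, -4, 7, -5 is:
p(x) = (x + 5)(x + 4)(x - 7)(x + 5)
After multiplying by (x + 5): x + 5
After multiplying by (x + 4): x^2 + 9x + 20
After multiplying by (x - 7): x^3 + 2x^2 - 43x - 140
After multiplying by (x + 5): x^4 + 7x^3 - 33x^2 - 355x - 700

x^4 + 7x^3 - 33x^2 - 355x - 700


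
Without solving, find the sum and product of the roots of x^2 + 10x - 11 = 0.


By Vieta's formulas for ax^2 + bx + c = 0:
  Sum of roots = -b/a
  Product of roots = c/a

Here a = 1, b = 10, c = -11
Sum = -(10)/1 = -10
Product = -11/1 = -11

Sum = -10, Product = -11


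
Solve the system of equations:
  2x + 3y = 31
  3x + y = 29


Using Cramer's rule:
Determinant D = (2)(1) - (3)(3) = 2 - 9 = -7
Dx = (31)(1) - (29)(3) = 31 - 87 = -56
Dy = (2)(29) - (3)(31) = 58 - 93 = -35
x = Dx/D = -56/-7 = 8
y = Dy/D = -35/-7 = 5

x = 8, y = 5


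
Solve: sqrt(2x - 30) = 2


Square both sides: 2x - 30 = 2^2 = 4
2x = 4 + 30 = 34
x = 17
Check: sqrt(2*17 - 30) = sqrt(4) = 2 ✓

x = 17


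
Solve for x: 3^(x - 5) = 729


Express both sides with the same base.
729 = 3^6
Since the bases match, equate exponents: x - 5 = 6
So x = 6 - (-5) = 11

x = 11


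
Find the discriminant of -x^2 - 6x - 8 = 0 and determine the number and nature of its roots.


For ax^2 + bx + c = 0, discriminant D = b^2 - 4ac
Here a = -1, b = -6, c = -8
D = (-6)^2 - 4(-1)(-8) = 36 - 32 = 4

D = 4 > 0 and is a perfect square (sqrt = 2)
The equation has 2 distinct real rational roots.

Discriminant = 4, 2 distinct real rational roots


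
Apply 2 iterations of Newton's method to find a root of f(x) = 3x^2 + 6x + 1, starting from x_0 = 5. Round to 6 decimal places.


Newton's method: x_(n+1) = x_n - f(x_n)/f'(x_n)
f(x) = 3x^2 + 6x + 1
f'(x) = 6x + 6

Iteration 1:
  f(5.000000) = 106.000000
  f'(5.000000) = 36.000000
  x_1 = 5.000000 - (106.000000)/(36.000000) = 2.055556

Iteration 2:
  f(2.055556) = 26.009259
  f'(2.055556) = 18.333333
  x_2 = 2.055556 - (26.009259)/(18.333333) = 0.636869

x_2 = 0.636869


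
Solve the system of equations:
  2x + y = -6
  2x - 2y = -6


Using Cramer's rule:
Determinant D = (2)(-2) - (2)(1) = -4 - 2 = -6
Dx = (-6)(-2) - (-6)(1) = 12 + 6 = 18
Dy = (2)(-6) - (2)(-6) = -12 + 12 = 0
x = Dx/D = 18/-6 = -3
y = Dy/D = 0/-6 = 0

x = -3, y = 0


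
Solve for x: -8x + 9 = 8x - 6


Starting with: -8x + 9 = 8x - 6
Move all x terms to left: (-8 - 8)x = -6 - 9
Simplify: -16x = -15
Divide both sides by -16: x = 15/16

x = 15/16


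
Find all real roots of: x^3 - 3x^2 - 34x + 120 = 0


Let p(x) = x^3 - 3x^2 - 34x + 120. By the rational root theorem (leading coefficient 1), any rational root is an integer divisor of 120: try ±1, ±2, ... in turn.
Test x = 1: value = 84 ≠ 0.
Test x = -1: value = 150 ≠ 0.
Test x = 2: value = 48 ≠ 0.
Test x = -2: value = 168 ≠ 0.
Test x = 3: value = 18 ≠ 0.
Test x = -3: value = 168 ≠ 0.
Test x = 4: value = 0 ✓, so (x - 4) is a factor.
Synthetic division by (x - 4): bring down 1; 1(4) - 3 = 1; 1(4) - 34 = -30; (-30)(4) + 120 = 0 → quotient x^2 + x - 30, remainder 0.
Solve the quadratic x^2 + x - 30 = 0: discriminant = 1^2 - 4(1)(-30) = 1 + 120 = 121.
sqrt(121) = 11, so x = (-1 ± 11)/2: x = 5 or x = -6.

x = -6, x = 4, x = 5


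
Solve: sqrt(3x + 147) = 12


Square both sides: 3x + 147 = 12^2 = 144
3x = 144 - 147 = -3
x = -1
Check: sqrt(3*(-1) + 147) = sqrt(144) = 12 ✓

x = -1


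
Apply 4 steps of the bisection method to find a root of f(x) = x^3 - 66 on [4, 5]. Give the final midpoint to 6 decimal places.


f(x) = x^3 - 66
f(4) = -2 < 0
f(5) = 59 > 0

Step 1: midpoint = (4.000000 + 5.000000)/2 = 4.500000
  f(4.500000) = 25.125000
  f(mid) > 0, so root is in [4.000000, 4.500000]

Step 2: midpoint = (4.000000 + 4.500000)/2 = 4.250000
  f(4.250000) = 10.765625
  f(mid) > 0, so root is in [4.000000, 4.250000]

Step 3: midpoint = (4.000000 + 4.250000)/2 = 4.125000
  f(4.125000) = 4.189453
  f(mid) > 0, so root is in [4.000000, 4.125000]

Step 4: midpoint = (4.000000 + 4.125000)/2 = 4.062500
  f(4.062500) = 1.047119
  f(mid) > 0, so root is in [4.000000, 4.062500]

midpoint = 4.062500


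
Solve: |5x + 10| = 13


An absolute value equation |expr| = 13 gives two cases:
Case 1: 5x + 10 = 13
  5x = 3, so x = 3/5
Case 2: 5x + 10 = -13
  5x = -23, so x = -23/5

x = -23/5, x = 3/5


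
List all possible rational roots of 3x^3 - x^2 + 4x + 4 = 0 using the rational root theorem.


Rational root theorem: possible roots are ±p/q where:
  p divides the constant term (4): p ∈ {1, 2, 4}
  q divides the leading coefficient (3): q ∈ {1, 3}

All possible rational roots: -4, -2, -4/3, -1, -2/3, -1/3, 1/3, 2/3, 1, 4/3, 2, 4

-4, -2, -4/3, -1, -2/3, -1/3, 1/3, 2/3, 1, 4/3, 2, 4


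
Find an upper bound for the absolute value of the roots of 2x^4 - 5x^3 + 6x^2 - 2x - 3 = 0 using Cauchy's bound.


Cauchy's bound: all roots r satisfy |r| <= 1 + max(|a_i/a_n|) for i = 0,...,n-1
where a_n is the leading coefficient.

Coefficients: [2, -5, 6, -2, -3]
Leading coefficient a_n = 2
Ratios |a_i/a_n|: 5/2, 3, 1, 3/2
Maximum ratio: 3
Cauchy's bound: |r| <= 1 + 3 = 4

Upper bound = 4


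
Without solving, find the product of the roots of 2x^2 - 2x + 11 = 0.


By Vieta's formulas for ax^2 + bx + c = 0:
  Sum of roots = -b/a
  Product of roots = c/a

Here a = 2, b = -2, c = 11
Sum = -(-2)/2 = 1
Product = 11/2 = 11/2

Product = 11/2


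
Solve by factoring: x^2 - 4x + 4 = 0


We need two numbers that multiply to 4 and add to -4.
Those numbers are -2 and -2 (since (-2) * (-2) = 4 and (-2) + (-2) = -4).
So x^2 - 4x + 4 = (x - 2)(x - 2) = 0
Setting each factor to zero: x = 2 or x = 2

x = 2


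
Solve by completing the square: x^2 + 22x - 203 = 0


Start: x^2 + 22x - 203 = 0
Move constant: x^2 + 22x = 203
Half of 22 is 11, squared is 121
Add 121 to both sides: x^2 + 22x + 121 = 324
(x + 11)^2 = 324
x + 11 = ±18
x = -11 + 18 = 7 or x = -11 - 18 = -29

x = -29, x = 7


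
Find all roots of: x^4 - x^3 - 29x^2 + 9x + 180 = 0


Let p(x) = x^4 - x^3 - 29x^2 + 9x + 180. By the rational root theorem (leading coefficient 1), any rational root is an integer divisor of 180: try ±1, ±2, ... in turn.
Test x = 1: value = 160 ≠ 0.
Test x = -1: value = 144 ≠ 0.
Test x = 2: value = 90 ≠ 0.
Test x = -2: value = 70 ≠ 0.
Test x = 3: value = 0 ✓, so (x - 3) is a factor.
Synthetic division by (x - 3): bring down 1; 1(3) - 1 = 2; 2(3) - 29 = -23; (-23)(3) + 9 = -60; (-60)(3) + 180 = 0 → quotient x^3 + 2x^2 - 23x - 60, remainder 0.
Continue with the quotient x^3 + 2x^2 - 23x - 60 (candidates must divide 60; re-test x = 3 first in case it repeats).
Test x = 3: value = -84 ≠ 0.
Test x = -3: value = 0 ✓, so (x + 3) is a factor.
Synthetic division by (x + 3): bring down 1; 1(-3) + 2 = -1; (-1)(-3) - 23 = -20; (-20)(-3) - 60 = 0 → quotient x^2 - x - 20, remainder 0.
Solve the quadratic x^2 - x - 20 = 0: discriminant = (-1)^2 - 4(1)(-20) = 1 + 80 = 81.
sqrt(81) = 9, so x = (1 ± 9)/2: x = 5 or x = -4.
Collecting all roots found:

x = -4, x = -3, x = 3, x = 5


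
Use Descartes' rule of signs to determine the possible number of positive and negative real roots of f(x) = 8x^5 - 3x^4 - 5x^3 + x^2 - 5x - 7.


Descartes' rule of signs:

For positive roots, count sign changes in f(x) = 8x^5 - 3x^4 - 5x^3 + x^2 - 5x - 7:
Signs of coefficients: +, -, -, +, -, -
Number of sign changes: 3
Possible positive real roots: 3, 1

For negative roots, examine f(-x) = -8x^5 - 3x^4 + 5x^3 + x^2 + 5x - 7:
Signs of coefficients: -, -, +, +, +, -
Number of sign changes: 2
Possible negative real roots: 2, 0

Positive roots: 3 or 1; Negative roots: 2 or 0


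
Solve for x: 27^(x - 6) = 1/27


Express both sides with the same base.
1/27 = 27^(-1)
Since the bases match, equate exponents: x - 6 = -1
So x = -1 - (-6) = 5

x = 5


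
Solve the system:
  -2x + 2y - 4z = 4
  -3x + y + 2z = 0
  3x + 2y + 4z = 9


Using Cramer's rule. Expand each determinant along the first row.
D  = (-2)*[1*4 - 2*2] - 2*[(-3)*4 - 2*3] + (-4)*[(-3)*2 - 1*3]
  = (-2)*(0) - 2*(-18) + (-4)*(-9) = 72
Dx = 4*[1*4 - 2*2] - 2*[0*4 - 2*9] + (-4)*[0*2 - 1*9]
  = 4*(0) - 2*(-18) + (-4)*(-9) = 72
Dy = (-2)*[0*4 - 2*9] - 4*[(-3)*4 - 2*3] + (-4)*[(-3)*9 - 0*3]
  = (-2)*(-18) - 4*(-18) + (-4)*(-27) = 216
Dz = (-2)*[1*9 - 0*2] - 2*[(-3)*9 - 0*3] + 4*[(-3)*2 - 1*3]
  = (-2)*(9) - 2*(-27) + 4*(-9) = 0
x = Dx/D = 72/72 = 1, y = Dy/D = 216/72 = 3, z = Dz/D = 0/72 = 0
Check eq1: (-2)(1) + (2)(3) + (-4)(0) = 4 = 4 ✓
Check eq2: (-3)(1) + (1)(3) + (2)(0) = 0 = 0 ✓
Check eq3: (3)(1) + (2)(3) + (4)(0) = 9 = 9 ✓

x = 1, y = 3, z = 0


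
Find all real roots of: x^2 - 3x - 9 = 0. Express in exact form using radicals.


Using the quadratic formula: x = (-b ± sqrt(b^2 - 4ac)) / (2a)
Here a = 1, b = -3, c = -9
Discriminant = b^2 - 4ac = (-3)^2 - 4(1)(-9) = 9 + 36 = 45
Since discriminant = 45 > 0, there are two real roots.
x = (3 ± 3*sqrt(5)) / 2
Numerically: x ≈ 4.8541 or x ≈ -1.8541

x = (3 + 3*sqrt(5)) / 2 or x = (3 - 3*sqrt(5)) / 2


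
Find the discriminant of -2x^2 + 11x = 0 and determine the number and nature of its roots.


For ax^2 + bx + c = 0, discriminant D = b^2 - 4ac
Here a = -2, b = 11, c = 0
D = (11)^2 - 4(-2)(0) = 121 - 0 = 121

D = 121 > 0 and is a perfect square (sqrt = 11)
The equation has 2 distinct real rational roots.

Discriminant = 121, 2 distinct real rational roots


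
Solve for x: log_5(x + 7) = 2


Convert to exponential form: x + 7 = 5^2 = 25
x = 25 - 7 = 18
Check: log_5(18 + 7) = log_5(25) = log_5(25) = 2 ✓

x = 18


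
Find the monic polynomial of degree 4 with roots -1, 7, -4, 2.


A monic polynomial with roots -1, 7, -4, 2 is:
p(x) = (x + 1)(x - 7)(x + 4)(x - 2)
After multiplying by (x + 1): x + 1
After multiplying by (x - 7): x^2 - 6x - 7
After multiplying by (x + 4): x^3 - 2x^2 - 31x - 28
After multiplying by (x - 2): x^4 - 4x^3 - 27x^2 + 34x + 56

x^4 - 4x^3 - 27x^2 + 34x + 56


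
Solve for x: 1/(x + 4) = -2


Multiply both sides by (x + 4): 1 = -2(x + 4)
Distribute: 1 = -2x - 8
-2x = 1 + 8 = 9
x = -9/2

x = -9/2


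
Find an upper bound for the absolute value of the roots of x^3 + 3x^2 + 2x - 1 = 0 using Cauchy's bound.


Cauchy's bound: all roots r satisfy |r| <= 1 + max(|a_i/a_n|) for i = 0,...,n-1
where a_n is the leading coefficient.

Coefficients: [1, 3, 2, -1]
Leading coefficient a_n = 1
Ratios |a_i/a_n|: 3, 2, 1
Maximum ratio: 3
Cauchy's bound: |r| <= 1 + 3 = 4

Upper bound = 4


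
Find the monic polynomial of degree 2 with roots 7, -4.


A monic polynomial with roots 7, -4 is:
p(x) = (x - 7)(x + 4)
After multiplying by (x - 7): x - 7
After multiplying by (x + 4): x^2 - 3x - 28

x^2 - 3x - 28


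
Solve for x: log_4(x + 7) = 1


Convert to exponential form: x + 7 = 4^1 = 4
x = 4 - 7 = -3
Check: log_4(-3 + 7) = log_4(4) = log_4(4) = 1 ✓

x = -3


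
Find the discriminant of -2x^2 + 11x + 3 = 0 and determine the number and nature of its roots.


For ax^2 + bx + c = 0, discriminant D = b^2 - 4ac
Here a = -2, b = 11, c = 3
D = (11)^2 - 4(-2)(3) = 121 + 24 = 145

D = 145 > 0 but not a perfect square
The equation has 2 distinct real irrational roots.

Discriminant = 145, 2 distinct real irrational roots


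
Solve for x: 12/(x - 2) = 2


Multiply both sides by (x - 2): 12 = 2(x - 2)
Distribute: 12 = 2x - 4
2x = 12 + 4 = 16
x = 8

x = 8


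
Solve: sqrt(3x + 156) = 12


Square both sides: 3x + 156 = 12^2 = 144
3x = 144 - 156 = -12
x = -4
Check: sqrt(3*(-4) + 156) = sqrt(144) = 12 ✓

x = -4


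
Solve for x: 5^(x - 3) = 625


Express both sides with the same base.
625 = 5^4
Since the bases match, equate exponents: x - 3 = 4
So x = 4 - (-3) = 7

x = 7


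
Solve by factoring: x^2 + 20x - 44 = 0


We need two numbers that multiply to -44 and add to 20.
Those numbers are 22 and -2 (since 22 * (-2) = -44 and 22 + (-2) = 20).
So x^2 + 20x - 44 = (x + 22)(x - 2) = 0
Setting each factor to zero: x = -22 or x = 2

x = -22, x = 2


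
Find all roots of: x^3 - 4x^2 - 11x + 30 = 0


Let p(x) = x^3 - 4x^2 - 11x + 30. By the rational root theorem (leading coefficient 1), any rational root is an integer divisor of 30: try ±1, ±2, ... in turn.
Test x = 1: value = 16 ≠ 0.
Test x = -1: value = 36 ≠ 0.
Test x = 2: value = 0 ✓, so (x - 2) is a factor.
Synthetic division by (x - 2): bring down 1; 1(2) - 4 = -2; (-2)(2) - 11 = -15; (-15)(2) + 30 = 0 → quotient x^2 - 2x - 15, remainder 0.
Solve the quadratic x^2 - 2x - 15 = 0: discriminant = (-2)^2 - 4(1)(-15) = 4 + 60 = 64.
sqrt(64) = 8, so x = (2 ± 8)/2: x = 5 or x = -3.
Collecting all roots found:

x = -3, x = 2, x = 5


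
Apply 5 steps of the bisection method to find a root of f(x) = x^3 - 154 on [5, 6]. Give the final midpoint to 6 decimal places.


f(x) = x^3 - 154
f(5) = -29 < 0
f(6) = 62 > 0

Step 1: midpoint = (5.000000 + 6.000000)/2 = 5.500000
  f(5.500000) = 12.375000
  f(mid) > 0, so root is in [5.000000, 5.500000]

Step 2: midpoint = (5.000000 + 5.500000)/2 = 5.250000
  f(5.250000) = -9.296875
  f(mid) < 0, so root is in [5.250000, 5.500000]

Step 3: midpoint = (5.250000 + 5.500000)/2 = 5.375000
  f(5.375000) = 1.287109
  f(mid) > 0, so root is in [5.250000, 5.375000]

Step 4: midpoint = (5.250000 + 5.375000)/2 = 5.312500
  f(5.312500) = -4.067139
  f(mid) < 0, so root is in [5.312500, 5.375000]

Step 5: midpoint = (5.312500 + 5.375000)/2 = 5.343750
  f(5.343750) = -1.405670
  f(mid) < 0, so root is in [5.343750, 5.375000]

midpoint = 5.343750


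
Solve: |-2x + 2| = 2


An absolute value equation |expr| = 2 gives two cases:
Case 1: -2x + 2 = 2
  -2x = 0, so x = 0
Case 2: -2x + 2 = -2
  -2x = -4, so x = 2

x = 0, x = 2


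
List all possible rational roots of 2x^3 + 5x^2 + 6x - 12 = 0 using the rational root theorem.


Rational root theorem: possible roots are ±p/q where:
  p divides the constant term (-12): p ∈ {1, 2, 3, 4, 6, 12}
  q divides the leading coefficient (2): q ∈ {1, 2}

All possible rational roots: -12, -6, -4, -3, -2, -3/2, -1, -1/2, 1/2, 1, 3/2, 2, 3, 4, 6, 12

-12, -6, -4, -3, -2, -3/2, -1, -1/2, 1/2, 1, 3/2, 2, 3, 4, 6, 12


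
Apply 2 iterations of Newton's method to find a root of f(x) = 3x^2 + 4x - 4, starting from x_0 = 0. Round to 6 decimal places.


Newton's method: x_(n+1) = x_n - f(x_n)/f'(x_n)
f(x) = 3x^2 + 4x - 4
f'(x) = 6x + 4

Iteration 1:
  f(0.000000) = -4.000000
  f'(0.000000) = 4.000000
  x_1 = 0.000000 - (-4.000000)/(4.000000) = 1.000000

Iteration 2:
  f(1.000000) = 3.000000
  f'(1.000000) = 10.000000
  x_2 = 1.000000 - (3.000000)/(10.000000) = 0.700000

x_2 = 0.700000


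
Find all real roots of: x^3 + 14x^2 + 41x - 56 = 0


Let p(x) = x^3 + 14x^2 + 41x - 56. By the rational root theorem (leading coefficient 1), any rational root is an integer divisor of 56: try ±1, ±2, ... in turn.
Test x = 1: value = 0 ✓, so (x - 1) is a factor.
Synthetic division by (x - 1): bring down 1; 1(1) + 14 = 15; 15(1) + 41 = 56; 56(1) - 56 = 0 → quotient x^2 + 15x + 56, remainder 0.
Solve the quadratic x^2 + 15x + 56 = 0: discriminant = 15^2 - 4(1)(56) = 225 - 224 = 1.
sqrt(1) = 1, so x = (-15 ± 1)/2: x = -7 or x = -8.

x = -8, x = -7, x = 1


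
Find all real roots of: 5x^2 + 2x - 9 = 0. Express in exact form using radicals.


Using the quadratic formula: x = (-b ± sqrt(b^2 - 4ac)) / (2a)
Here a = 5, b = 2, c = -9
Discriminant = b^2 - 4ac = 2^2 - 4(5)(-9) = 4 + 180 = 184
Since discriminant = 184 > 0, there are two real roots.
x = (-2 ± 2*sqrt(46)) / 10
Simplifying: x = (-1 ± sqrt(46)) / 5
Numerically: x ≈ 1.1565 or x ≈ -1.5565

x = (-1 + sqrt(46)) / 5 or x = (-1 - sqrt(46)) / 5


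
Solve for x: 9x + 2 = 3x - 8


Starting with: 9x + 2 = 3x - 8
Move all x terms to left: (9 - 3)x = -8 - 2
Simplify: 6x = -10
Divide both sides by 6: x = -5/3

x = -5/3


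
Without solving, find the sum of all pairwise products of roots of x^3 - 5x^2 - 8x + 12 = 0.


By Vieta's formulas for x^3 + bx^2 + cx + d = 0:
  r1 + r2 + r3 = -b/a = 5
  r1*r2 + r1*r3 + r2*r3 = c/a = -8
  r1*r2*r3 = -d/a = -12


Sum of pairwise products = -8


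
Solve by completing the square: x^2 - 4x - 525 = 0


Start: x^2 - 4x - 525 = 0
Move constant: x^2 - 4x = 525
Half of -4 is -2, squared is 4
Add 4 to both sides: x^2 - 4x + 4 = 529
(x - 2)^2 = 529
x - 2 = ±23
x = 2 + 23 = 25 or x = 2 - 23 = -21

x = -21, x = 25


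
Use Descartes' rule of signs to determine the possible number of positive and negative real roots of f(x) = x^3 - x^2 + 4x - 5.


Descartes' rule of signs:

For positive roots, count sign changes in f(x) = x^3 - x^2 + 4x - 5:
Signs of coefficients: +, -, +, -
Number of sign changes: 3
Possible positive real roots: 3, 1

For negative roots, examine f(-x) = -x^3 - x^2 - 4x - 5:
Signs of coefficients: -, -, -, -
Number of sign changes: 0
Possible negative real roots: 0

Positive roots: 3 or 1; Negative roots: 0


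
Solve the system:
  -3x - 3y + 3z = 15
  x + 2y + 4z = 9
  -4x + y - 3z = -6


Using Cramer's rule. Expand each determinant along the first row.
D  = (-3)*[2*(-3) - 4*1] - (-3)*[1*(-3) - 4*(-4)] + 3*[1*1 - 2*(-4)]
  = (-3)*(-10) - (-3)*(13) + 3*(9) = 96
Dx = 15*[2*(-3) - 4*1] - (-3)*[9*(-3) - 4*(-6)] + 3*[9*1 - 2*(-6)]
  = 15*(-10) - (-3)*(-3) + 3*(21) = -96
Dy = (-3)*[9*(-3) - 4*(-6)] - 15*[1*(-3) - 4*(-4)] + 3*[1*(-6) - 9*(-4)]
  = (-3)*(-3) - 15*(13) + 3*(30) = -96
Dz = (-3)*[2*(-6) - 9*1] - (-3)*[1*(-6) - 9*(-4)] + 15*[1*1 - 2*(-4)]
  = (-3)*(-21) - (-3)*(30) + 15*(9) = 288
x = Dx/D = -96/96 = -1, y = Dy/D = -96/96 = -1, z = Dz/D = 288/96 = 3
Check eq1: (-3)(-1) + (-3)(-1) + (3)(3) = 15 = 15 ✓
Check eq2: (1)(-1) + (2)(-1) + (4)(3) = 9 = 9 ✓
Check eq3: (-4)(-1) + (1)(-1) + (-3)(3) = -6 = -6 ✓

x = -1, y = -1, z = 3


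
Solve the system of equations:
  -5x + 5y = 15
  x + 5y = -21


Using Cramer's rule:
Determinant D = (-5)(5) - (1)(5) = -25 - 5 = -30
Dx = (15)(5) - (-21)(5) = 75 + 105 = 180
Dy = (-5)(-21) - (1)(15) = 105 - 15 = 90
x = Dx/D = 180/-30 = -6
y = Dy/D = 90/-30 = -3

x = -6, y = -3


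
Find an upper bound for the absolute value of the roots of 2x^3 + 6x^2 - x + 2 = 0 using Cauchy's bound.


Cauchy's bound: all roots r satisfy |r| <= 1 + max(|a_i/a_n|) for i = 0,...,n-1
where a_n is the leading coefficient.

Coefficients: [2, 6, -1, 2]
Leading coefficient a_n = 2
Ratios |a_i/a_n|: 3, 1/2, 1
Maximum ratio: 3
Cauchy's bound: |r| <= 1 + 3 = 4

Upper bound = 4


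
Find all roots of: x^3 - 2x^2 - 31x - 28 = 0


Let p(x) = x^3 - 2x^2 - 31x - 28. By the rational root theorem (leading coefficient 1), any rational root is an integer divisor of 28: try ±1, ±2, ... in turn.
Test x = 1: value = -60 ≠ 0.
Test x = -1: value = 0 ✓, so (x + 1) is a factor.
Synthetic division by (x + 1): bring down 1; 1(-1) - 2 = -3; (-3)(-1) - 31 = -28; (-28)(-1) - 28 = 0 → quotient x^2 - 3x - 28, remainder 0.
Solve the quadratic x^2 - 3x - 28 = 0: discriminant = (-3)^2 - 4(1)(-28) = 9 + 112 = 121.
sqrt(121) = 11, so x = (3 ± 11)/2: x = 7 or x = -4.
Collecting all roots found:

x = -4, x = -1, x = 7


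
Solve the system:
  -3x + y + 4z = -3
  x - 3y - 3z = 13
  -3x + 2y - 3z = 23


Using Cramer's rule. Expand each determinant along the first row.
D  = (-3)*[(-3)*(-3) - (-3)*2] - 1*[1*(-3) - (-3)*(-3)] + 4*[1*2 - (-3)*(-3)]
  = (-3)*(15) - 1*(-12) + 4*(-7) = -61
Dx = (-3)*[(-3)*(-3) - (-3)*2] - 1*[13*(-3) - (-3)*23] + 4*[13*2 - (-3)*23]
  = (-3)*(15) - 1*(30) + 4*(95) = 305
Dy = (-3)*[13*(-3) - (-3)*23] - (-3)*[1*(-3) - (-3)*(-3)] + 4*[1*23 - 13*(-3)]
  = (-3)*(30) - (-3)*(-12) + 4*(62) = 122
Dz = (-3)*[(-3)*23 - 13*2] - 1*[1*23 - 13*(-3)] + (-3)*[1*2 - (-3)*(-3)]
  = (-3)*(-95) - 1*(62) + (-3)*(-7) = 244
x = Dx/D = 305/-61 = -5, y = Dy/D = 122/-61 = -2, z = Dz/D = 244/-61 = -4
Check eq1: (-3)(-5) + (1)(-2) + (4)(-4) = -3 = -3 ✓
Check eq2: (1)(-5) + (-3)(-2) + (-3)(-4) = 13 = 13 ✓
Check eq3: (-3)(-5) + (2)(-2) + (-3)(-4) = 23 = 23 ✓

x = -5, y = -2, z = -4


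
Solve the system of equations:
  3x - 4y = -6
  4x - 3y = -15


Using Cramer's rule:
Determinant D = (3)(-3) - (4)(-4) = -9 + 16 = 7
Dx = (-6)(-3) - (-15)(-4) = 18 - 60 = -42
Dy = (3)(-15) - (4)(-6) = -45 + 24 = -21
x = Dx/D = -42/7 = -6
y = Dy/D = -21/7 = -3

x = -6, y = -3


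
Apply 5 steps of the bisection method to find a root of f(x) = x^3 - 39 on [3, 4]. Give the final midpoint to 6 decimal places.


f(x) = x^3 - 39
f(3) = -12 < 0
f(4) = 25 > 0

Step 1: midpoint = (3.000000 + 4.000000)/2 = 3.500000
  f(3.500000) = 3.875000
  f(mid) > 0, so root is in [3.000000, 3.500000]

Step 2: midpoint = (3.000000 + 3.500000)/2 = 3.250000
  f(3.250000) = -4.671875
  f(mid) < 0, so root is in [3.250000, 3.500000]

Step 3: midpoint = (3.250000 + 3.500000)/2 = 3.375000
  f(3.375000) = -0.556641
  f(mid) < 0, so root is in [3.375000, 3.500000]

Step 4: midpoint = (3.375000 + 3.500000)/2 = 3.437500
  f(3.437500) = 1.618896
  f(mid) > 0, so root is in [3.375000, 3.437500]

Step 5: midpoint = (3.375000 + 3.437500)/2 = 3.406250
  f(3.406250) = 0.521149
  f(mid) > 0, so root is in [3.375000, 3.406250]

midpoint = 3.406250


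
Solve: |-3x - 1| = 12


An absolute value equation |expr| = 12 gives two cases:
Case 1: -3x - 1 = 12
  -3x = 13, so x = -13/3
Case 2: -3x - 1 = -12
  -3x = -11, so x = 11/3

x = -13/3, x = 11/3


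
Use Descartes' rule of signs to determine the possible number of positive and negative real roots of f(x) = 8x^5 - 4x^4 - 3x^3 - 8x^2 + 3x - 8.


Descartes' rule of signs:

For positive roots, count sign changes in f(x) = 8x^5 - 4x^4 - 3x^3 - 8x^2 + 3x - 8:
Signs of coefficients: +, -, -, -, +, -
Number of sign changes: 3
Possible positive real roots: 3, 1

For negative roots, examine f(-x) = -8x^5 - 4x^4 + 3x^3 - 8x^2 - 3x - 8:
Signs of coefficients: -, -, +, -, -, -
Number of sign changes: 2
Possible negative real roots: 2, 0

Positive roots: 3 or 1; Negative roots: 2 or 0


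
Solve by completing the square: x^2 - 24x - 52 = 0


Start: x^2 - 24x - 52 = 0
Move constant: x^2 - 24x = 52
Half of -24 is -12, squared is 144
Add 144 to both sides: x^2 - 24x + 144 = 196
(x - 12)^2 = 196
x - 12 = ±14
x = 12 + 14 = 26 or x = 12 - 14 = -2

x = -2, x = 26


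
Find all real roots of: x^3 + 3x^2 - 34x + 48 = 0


Let p(x) = x^3 + 3x^2 - 34x + 48. By the rational root theorem (leading coefficient 1), any rational root is an integer divisor of 48: try ±1, ±2, ... in turn.
Test x = 1: value = 18 ≠ 0.
Test x = -1: value = 84 ≠ 0.
Test x = 2: value = 0 ✓, so (x - 2) is a factor.
Synthetic division by (x - 2): bring down 1; 1(2) + 3 = 5; 5(2) - 34 = -24; (-24)(2) + 48 = 0 → quotient x^2 + 5x - 24, remainder 0.
Solve the quadratic x^2 + 5x - 24 = 0: discriminant = 5^2 - 4(1)(-24) = 25 + 96 = 121.
sqrt(121) = 11, so x = (-5 ± 11)/2: x = 3 or x = -8.

x = -8, x = 2, x = 3


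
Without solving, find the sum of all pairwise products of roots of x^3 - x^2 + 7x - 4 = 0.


By Vieta's formulas for x^3 + bx^2 + cx + d = 0:
  r1 + r2 + r3 = -b/a = 1
  r1*r2 + r1*r3 + r2*r3 = c/a = 7
  r1*r2*r3 = -d/a = 4


Sum of pairwise products = 7


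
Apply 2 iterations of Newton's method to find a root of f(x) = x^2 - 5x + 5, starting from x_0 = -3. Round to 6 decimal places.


Newton's method: x_(n+1) = x_n - f(x_n)/f'(x_n)
f(x) = x^2 - 5x + 5
f'(x) = 2x - 5

Iteration 1:
  f(-3.000000) = 29.000000
  f'(-3.000000) = -11.000000
  x_1 = -3.000000 - (29.000000)/(-11.000000) = -0.363636

Iteration 2:
  f(-0.363636) = 6.950413
  f'(-0.363636) = -5.727273
  x_2 = -0.363636 - (6.950413)/(-5.727273) = 0.849928

x_2 = 0.849928


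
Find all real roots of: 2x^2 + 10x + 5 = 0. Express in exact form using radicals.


Using the quadratic formula: x = (-b ± sqrt(b^2 - 4ac)) / (2a)
Here a = 2, b = 10, c = 5
Discriminant = b^2 - 4ac = 10^2 - 4(2)(5) = 100 - 40 = 60
Since discriminant = 60 > 0, there are two real roots.
x = (-10 ± 2*sqrt(15)) / 4
Simplifying: x = (-5 ± sqrt(15)) / 2
Numerically: x ≈ -0.5635 or x ≈ -4.4365

x = (-5 + sqrt(15)) / 2 or x = (-5 - sqrt(15)) / 2


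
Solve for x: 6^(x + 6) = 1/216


Express both sides with the same base.
1/216 = 6^(-3)
Since the bases match, equate exponents: x + 6 = -3
So x = -3 - (6) = -9

x = -9


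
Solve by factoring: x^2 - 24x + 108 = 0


We need two numbers that multiply to 108 and add to -24.
Those numbers are -18 and -6 (since (-18) * (-6) = 108 and (-18) + (-6) = -24).
So x^2 - 24x + 108 = (x - 18)(x - 6) = 0
Setting each factor to zero: x = 18 or x = 6

x = 6, x = 18


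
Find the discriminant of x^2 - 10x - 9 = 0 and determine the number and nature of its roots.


For ax^2 + bx + c = 0, discriminant D = b^2 - 4ac
Here a = 1, b = -10, c = -9
D = (-10)^2 - 4(1)(-9) = 100 + 36 = 136

D = 136 > 0 but not a perfect square
The equation has 2 distinct real irrational roots.

Discriminant = 136, 2 distinct real irrational roots


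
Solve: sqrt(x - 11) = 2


Square both sides: x - 11 = 2^2 = 4
x = 4 + 11 = 15
x = 15
Check: sqrt(1*15 - 11) = sqrt(4) = 2 ✓

x = 15


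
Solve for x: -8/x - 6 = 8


Subtract -6 from both sides: -8/x = 14
Multiply both sides by x: -8 = 14 * x
Divide by 14: x = -4/7

x = -4/7


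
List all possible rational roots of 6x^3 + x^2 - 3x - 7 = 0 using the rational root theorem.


Rational root theorem: possible roots are ±p/q where:
  p divides the constant term (-7): p ∈ {1, 7}
  q divides the leading coefficient (6): q ∈ {1, 2, 3, 6}

All possible rational roots: -7, -7/2, -7/3, -7/6, -1, -1/2, -1/3, -1/6, 1/6, 1/3, 1/2, 1, 7/6, 7/3, 7/2, 7

-7, -7/2, -7/3, -7/6, -1, -1/2, -1/3, -1/6, 1/6, 1/3, 1/2, 1, 7/6, 7/3, 7/2, 7


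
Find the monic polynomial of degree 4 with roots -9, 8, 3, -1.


A monic polynomial with roots -9, 8, 3, -1 is:
p(x) = (x + 9)(x - 8)(x - 3)(x + 1)
After multiplying by (x + 9): x + 9
After multiplying by (x - 8): x^2 + x - 72
After multiplying by (x - 3): x^3 - 2x^2 - 75x + 216
After multiplying by (x + 1): x^4 - x^3 - 77x^2 + 141x + 216

x^4 - x^3 - 77x^2 + 141x + 216


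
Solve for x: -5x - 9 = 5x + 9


Starting with: -5x - 9 = 5x + 9
Move all x terms to left: (-5 - 5)x = 9 + 9
Simplify: -10x = 18
Divide both sides by -10: x = -9/5

x = -9/5


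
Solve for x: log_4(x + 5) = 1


Convert to exponential form: x + 5 = 4^1 = 4
x = 4 - 5 = -1
Check: log_4(-1 + 5) = log_4(4) = log_4(4) = 1 ✓

x = -1


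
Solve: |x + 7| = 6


An absolute value equation |expr| = 6 gives two cases:
Case 1: x + 7 = 6
  x = -1, so x = -1
Case 2: x + 7 = -6
  x = -13, so x = -13

x = -13, x = -1


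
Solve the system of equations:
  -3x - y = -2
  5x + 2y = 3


Using Cramer's rule:
Determinant D = (-3)(2) - (5)(-1) = -6 + 5 = -1
Dx = (-2)(2) - (3)(-1) = -4 + 3 = -1
Dy = (-3)(3) - (5)(-2) = -9 + 10 = 1
x = Dx/D = -1/-1 = 1
y = Dy/D = 1/-1 = -1

x = 1, y = -1


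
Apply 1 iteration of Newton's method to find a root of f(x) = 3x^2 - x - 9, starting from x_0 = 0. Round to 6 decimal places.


Newton's method: x_(n+1) = x_n - f(x_n)/f'(x_n)
f(x) = 3x^2 - x - 9
f'(x) = 6x - 1

Iteration 1:
  f(0.000000) = -9.000000
  f'(0.000000) = -1.000000
  x_1 = 0.000000 - (-9.000000)/(-1.000000) = -9.000000

x_1 = -9.000000
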